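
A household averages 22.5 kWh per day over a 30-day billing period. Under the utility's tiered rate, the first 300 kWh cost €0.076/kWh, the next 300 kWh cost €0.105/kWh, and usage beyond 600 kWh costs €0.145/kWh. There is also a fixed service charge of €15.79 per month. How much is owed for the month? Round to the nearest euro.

Usage = 22.5 kWh/day × 30 days = 675 kWh
First 300 kWh × €0.076 = €22.80
Next 300 kWh × €0.105 = €31.50
Remaining 75 kWh × €0.145 = €10.88
Energy charge = €65.17; + service €15.79 = €80.97 ≈ €81

€81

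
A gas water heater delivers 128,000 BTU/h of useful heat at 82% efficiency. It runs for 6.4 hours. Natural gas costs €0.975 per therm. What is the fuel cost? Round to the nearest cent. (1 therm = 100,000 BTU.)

€9.74

Heat delivered = 128,000 BTU/h × 6.4 h = 819,200 BTU
Gas input = 819,200 / 0.82 = 999,024 BTU
= 999,024 / 100,000 = 9.99 therm
Cost = 9.99 × €0.975/therm = €9.74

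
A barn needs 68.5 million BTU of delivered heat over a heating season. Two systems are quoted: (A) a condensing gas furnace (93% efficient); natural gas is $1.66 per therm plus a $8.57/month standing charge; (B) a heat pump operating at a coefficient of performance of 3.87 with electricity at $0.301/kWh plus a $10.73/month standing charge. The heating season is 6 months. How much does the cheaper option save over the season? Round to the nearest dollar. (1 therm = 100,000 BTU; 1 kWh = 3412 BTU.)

Heat load = 68.5 × 10⁶ BTU = 68,500,000 BTU
Gas: input = 68,500,000 / 0.93 = 73,655,914 BTU = 736.6 therm → 736.6 × $1.66 = $1,222.69; + 6 × $8.57 standing = $1,274.11
Heat pump: 68,500,000 BTU / 3412 = 20,080 kWh heat; / 3.87 = 5,188 kWh in → × $0.301 = $1,561.48; + 6 × $10.73 standing = $1,625.86
Difference = |$1,274.11 − $1,625.86| = $351.75 ≈ $352

$352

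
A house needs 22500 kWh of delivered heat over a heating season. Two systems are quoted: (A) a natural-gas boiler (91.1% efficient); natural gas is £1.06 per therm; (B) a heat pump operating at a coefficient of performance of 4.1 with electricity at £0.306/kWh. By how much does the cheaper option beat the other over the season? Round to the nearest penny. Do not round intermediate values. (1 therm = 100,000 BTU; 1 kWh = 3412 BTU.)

£786.01

Heat load = 22500 kWh × 3412 = 76,770,000 BTU
Gas: input = 76,770,000 / 0.911 = 84,270,033 BTU = 842.7 therm → 842.7 × £1.06 = £893.26
Heat pump: 76,770,000 BTU / 3412 = 22,500 kWh heat; / 4.1 = 5,488 kWh in → × £0.306 = £1,679.27
Difference = |£893.26 − £1,679.27| = £786.01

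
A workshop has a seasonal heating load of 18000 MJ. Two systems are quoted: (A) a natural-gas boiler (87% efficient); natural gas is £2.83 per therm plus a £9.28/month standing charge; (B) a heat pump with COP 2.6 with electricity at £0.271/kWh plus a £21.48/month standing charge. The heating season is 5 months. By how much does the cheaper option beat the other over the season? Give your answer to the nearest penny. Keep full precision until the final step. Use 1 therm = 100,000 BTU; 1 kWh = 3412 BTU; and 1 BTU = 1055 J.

£27.21

Heat load = 18000 MJ = 18,000,000,000 J / 1055 = 17,061,611 BTU
Gas: input = 17,061,611 / 0.87 = 19,611,048 BTU = 196.1 therm → 196.1 × £2.83 = £554.99; + 5 × £9.28 standing = £601.39
Heat pump: 17,061,611 BTU / 3412 = 5,000 kWh heat; / 2.6 = 1,923 kWh in → × £0.271 = £521.20; + 5 × £21.48 standing = £628.60
Difference = |£601.39 − £628.60| = £27.21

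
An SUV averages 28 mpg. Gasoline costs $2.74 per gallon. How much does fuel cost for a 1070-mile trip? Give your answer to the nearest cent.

Fuel = 1070 mi / 28 mpg = 38.21 gal
Cost = 38.21 gal × $2.74/gal = $104.71

$104.71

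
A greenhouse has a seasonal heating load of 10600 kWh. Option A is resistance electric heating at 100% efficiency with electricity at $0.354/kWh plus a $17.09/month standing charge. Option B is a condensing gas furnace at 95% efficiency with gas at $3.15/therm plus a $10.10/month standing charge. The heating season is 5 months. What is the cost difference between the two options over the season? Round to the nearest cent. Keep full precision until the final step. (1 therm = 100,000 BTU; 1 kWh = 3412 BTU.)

$2588.12

Heat load = 10600 kWh × 3412 = 36,167,200 BTU
Gas: input = 36,167,200 / 0.95 = 38,070,737 BTU = 380.7 therm → 380.7 × $3.15 = $1,199.23; + 5 × $10.10 standing = $1,249.73
Electric: 36,167,200 BTU / 3412 = 10,600 kWh → × $0.354 = $3,752.40; + 5 × $17.09 standing = $3,837.85
Difference = |$1,249.73 − $3,837.85| = $2,588.12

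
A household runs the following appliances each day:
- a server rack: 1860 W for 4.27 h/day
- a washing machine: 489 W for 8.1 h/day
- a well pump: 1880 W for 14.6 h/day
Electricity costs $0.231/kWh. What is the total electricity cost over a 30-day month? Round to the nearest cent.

server rack: 1860 W × 4.27 h × 30 d = 238,266 Wh = 238.3 kWh
washing machine: 489 W × 8.1 h × 30 d = 118,827 Wh = 118.8 kWh
well pump: 1880 W × 14.6 h × 30 d = 823,440 Wh = 823.4 kWh
Total energy = 238.3 + 118.8 + 823.4 = 1,181 kWh
Cost = 1,181 kWh × $0.231 = $272.70

$272.70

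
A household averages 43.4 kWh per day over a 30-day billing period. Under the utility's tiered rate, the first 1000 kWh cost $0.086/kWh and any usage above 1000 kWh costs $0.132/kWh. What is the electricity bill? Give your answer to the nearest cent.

$125.86

Usage = 43.4 kWh/day × 30 days = 1302 kWh
First 1000 kWh × $0.086 = $86.00
Remaining 302 kWh × $0.132 = $39.86
Total = $125.86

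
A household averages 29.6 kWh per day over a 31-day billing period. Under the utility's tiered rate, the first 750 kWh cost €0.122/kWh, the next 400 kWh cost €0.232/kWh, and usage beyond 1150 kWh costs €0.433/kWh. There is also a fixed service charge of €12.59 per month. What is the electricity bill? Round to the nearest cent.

Usage = 29.6 kWh/day × 31 days = 917.6 kWh
First 750 kWh × €0.122 = €91.50
Next 167.6 kWh × €0.232 = €38.88
Remaining tier: 0 kWh (not reached)
Energy charge = €130.38; + service €12.59 = €142.97

€142.97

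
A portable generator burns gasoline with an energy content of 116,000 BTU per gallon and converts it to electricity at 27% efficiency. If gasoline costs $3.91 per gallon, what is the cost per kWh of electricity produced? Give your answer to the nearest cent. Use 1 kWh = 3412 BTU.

$0.43

Electrical output per gallon = 116,000 BTU × 0.27 / 3412 BTU/kWh = 9.179 kWh
Cost per kWh = $3.91 / 9.179 kWh = $0.426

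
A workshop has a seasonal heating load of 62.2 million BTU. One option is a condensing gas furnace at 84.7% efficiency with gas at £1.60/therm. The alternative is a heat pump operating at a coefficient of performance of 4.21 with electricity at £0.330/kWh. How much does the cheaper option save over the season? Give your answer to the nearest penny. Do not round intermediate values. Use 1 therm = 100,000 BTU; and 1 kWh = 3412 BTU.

£253.97

Heat load = 62.2 × 10⁶ BTU = 62,200,000 BTU
Gas: input = 62,200,000 / 0.847 = 73,435,655 BTU = 734.4 therm → 734.4 × £1.60 = £1,174.97
Heat pump: 62,200,000 BTU / 3412 = 18,230 kWh heat; / 4.21 = 4,330 kWh in → × £0.330 = £1,428.94
Difference = |£1,174.97 − £1,428.94| = £253.97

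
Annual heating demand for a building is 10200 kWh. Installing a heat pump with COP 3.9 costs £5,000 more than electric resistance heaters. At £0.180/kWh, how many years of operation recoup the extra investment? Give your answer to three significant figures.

3.66 years

Resistance: 10200 kWh × £0.180 = £1,836.00/yr
Heat pump: 10200 / 3.9 = 2615 kWh in → × £0.180 = £470.77/yr
Annual savings = £1,365.23
Payback = £5,000 / £1,365.23 = 3.66 years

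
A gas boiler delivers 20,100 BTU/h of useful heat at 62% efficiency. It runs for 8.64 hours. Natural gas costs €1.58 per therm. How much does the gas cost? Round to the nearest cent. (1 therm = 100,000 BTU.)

Heat delivered = 20,100 BTU/h × 8.64 h = 173,664 BTU
Gas input = 173,664 / 0.62 = 280,103 BTU
= 280,103 / 100,000 = 2.801 therm
Cost = 2.801 × €1.58/therm = €4.43

€4.43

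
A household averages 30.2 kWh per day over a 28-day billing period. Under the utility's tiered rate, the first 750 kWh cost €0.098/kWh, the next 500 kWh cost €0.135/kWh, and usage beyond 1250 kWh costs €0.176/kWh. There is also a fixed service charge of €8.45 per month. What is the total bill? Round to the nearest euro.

€95

Usage = 30.2 kWh/day × 28 days = 845.6 kWh
First 750 kWh × €0.098 = €73.50
Next 95.6 kWh × €0.135 = €12.91
Remaining tier: 0 kWh (not reached)
Energy charge = €86.41; + service €8.45 = €94.86 ≈ €95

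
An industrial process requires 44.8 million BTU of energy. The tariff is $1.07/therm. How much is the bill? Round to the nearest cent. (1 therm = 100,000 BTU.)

$479.36

44.8 million BTU × (10 therm/million BTU) = 448 therm
Cost = 448 therm × $1.07/therm = $479.36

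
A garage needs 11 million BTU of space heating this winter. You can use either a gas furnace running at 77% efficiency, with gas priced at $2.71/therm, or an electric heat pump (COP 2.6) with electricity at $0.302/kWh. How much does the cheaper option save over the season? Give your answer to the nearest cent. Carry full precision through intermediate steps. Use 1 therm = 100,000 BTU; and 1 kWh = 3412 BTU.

Heat load = 11 × 10⁶ BTU = 11,000,000 BTU
Gas: input = 11,000,000 / 0.77 = 14,285,714 BTU = 142.9 therm → 142.9 × $2.71 = $387.14
Heat pump: 11,000,000 BTU / 3412 = 3,224 kWh heat; / 2.6 = 1,240 kWh in → × $0.302 = $374.47
Difference = |$387.14 − $374.47| = $12.67

$12.67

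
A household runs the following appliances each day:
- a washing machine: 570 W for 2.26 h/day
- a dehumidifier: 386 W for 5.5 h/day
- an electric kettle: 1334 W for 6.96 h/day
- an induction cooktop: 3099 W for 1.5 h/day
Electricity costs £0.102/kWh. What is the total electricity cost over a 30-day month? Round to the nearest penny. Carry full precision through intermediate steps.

£53.07

washing machine: 570 W × 2.26 h × 30 d = 38,646 Wh = 38.65 kWh
dehumidifier: 386 W × 5.5 h × 30 d = 63,690 Wh = 63.69 kWh
electric kettle: 1334 W × 6.96 h × 30 d = 278,539 Wh = 278.5 kWh
induction cooktop: 3099 W × 1.5 h × 30 d = 139,455 Wh = 139.5 kWh
Total energy = 38.65 + 63.69 + 278.5 + 139.5 = 520.3 kWh
Cost = 520.3 kWh × £0.102 = £53.07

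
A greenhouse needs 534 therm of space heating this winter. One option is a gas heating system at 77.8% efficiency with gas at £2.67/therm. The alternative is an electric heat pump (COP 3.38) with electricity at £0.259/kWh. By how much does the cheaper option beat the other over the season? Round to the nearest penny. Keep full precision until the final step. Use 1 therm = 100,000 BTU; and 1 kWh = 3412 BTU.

£633.36

Heat load = 534 therm × 100,000 = 53,400,000 BTU
Gas: input = 53,400,000 / 0.778 = 68,637,532 BTU = 686.4 therm → 686.4 × £2.67 = £1,832.62
Heat pump: 53,400,000 BTU / 3412 = 15,650 kWh heat; / 3.38 = 4,630 kWh in → × £0.259 = £1,199.27
Difference = |£1,832.62 − £1,199.27| = £633.36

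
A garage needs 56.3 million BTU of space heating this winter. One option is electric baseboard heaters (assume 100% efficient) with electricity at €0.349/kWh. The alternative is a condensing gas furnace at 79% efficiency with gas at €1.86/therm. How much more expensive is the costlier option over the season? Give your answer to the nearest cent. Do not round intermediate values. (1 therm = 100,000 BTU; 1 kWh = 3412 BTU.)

Heat load = 56.3 × 10⁶ BTU = 56,300,000 BTU
Gas: input = 56,300,000 / 0.79 = 71,265,823 BTU = 712.7 therm → 712.7 × €1.86 = €1,325.54
Electric: 56,300,000 BTU / 3412 = 16,500 kWh → × €0.349 = €5,758.70
Difference = |€1,325.54 − €5,758.70| = €4,433.16

€4433.16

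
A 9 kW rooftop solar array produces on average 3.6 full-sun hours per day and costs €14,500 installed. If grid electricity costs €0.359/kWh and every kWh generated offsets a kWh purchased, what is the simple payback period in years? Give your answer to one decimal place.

3.4 years

Daily generation = 9 kW × 3.6 h = 32.4 kWh
Annual generation = 32.4 × 365 = 11826 kWh
Annual savings = 11826 × €0.359 = €4,245.53
Payback = €14,500 / €4,245.53 = 3.42 years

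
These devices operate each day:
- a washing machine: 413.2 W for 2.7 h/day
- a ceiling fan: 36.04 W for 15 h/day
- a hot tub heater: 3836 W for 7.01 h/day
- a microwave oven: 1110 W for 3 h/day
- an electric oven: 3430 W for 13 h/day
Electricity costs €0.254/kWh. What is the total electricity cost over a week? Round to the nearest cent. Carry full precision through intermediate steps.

washing machine: 413.2 W × 2.7 h × 7 d = 7,809 Wh = 7.809 kWh
ceiling fan: 36.04 W × 15 h × 7 d = 3,784 Wh = 3.784 kWh
hot tub heater: 3836 W × 7.01 h × 7 d = 188,233 Wh = 188.2 kWh
microwave oven: 1110 W × 3 h × 7 d = 23,310 Wh = 23.31 kWh
electric oven: 3430 W × 13 h × 7 d = 312,130 Wh = 312.1 kWh
Total energy = 7.809 + 3.784 + 188.2 + 23.31 + 312.1 = 535.3 kWh
Cost = 535.3 kWh × €0.254 = €135.96

€135.96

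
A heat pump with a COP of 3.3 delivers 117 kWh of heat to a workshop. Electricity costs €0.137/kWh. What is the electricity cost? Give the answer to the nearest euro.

Electrical input = 117 kWh / 3.3 = 35.45 kWh
Cost = 35.45 × €0.137/kWh = €4.86 ≈ €5

€5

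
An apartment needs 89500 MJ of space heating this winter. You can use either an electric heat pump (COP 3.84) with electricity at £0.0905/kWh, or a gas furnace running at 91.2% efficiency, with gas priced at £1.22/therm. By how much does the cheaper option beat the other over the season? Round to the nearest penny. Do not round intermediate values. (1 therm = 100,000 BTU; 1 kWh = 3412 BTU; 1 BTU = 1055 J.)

£548.87

Heat load = 89500 MJ = 89,500,000,000 J / 1055 = 84,834,123 BTU
Gas: input = 84,834,123 / 0.912 = 93,019,872 BTU = 930.2 therm → 930.2 × £1.22 = £1,134.84
Heat pump: 84,834,123 BTU / 3412 = 24,860 kWh heat; / 3.84 = 6,475 kWh in → × £0.0905 = £585.97
Difference = |£1,134.84 − £585.97| = £548.87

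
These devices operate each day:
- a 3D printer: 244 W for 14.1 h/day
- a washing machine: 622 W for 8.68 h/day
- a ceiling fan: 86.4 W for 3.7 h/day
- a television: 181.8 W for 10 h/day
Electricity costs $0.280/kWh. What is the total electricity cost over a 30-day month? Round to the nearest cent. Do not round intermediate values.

$92.21

3D printer: 244 W × 14.1 h × 30 d = 103,212 Wh = 103.2 kWh
washing machine: 622 W × 8.68 h × 30 d = 161,969 Wh = 162 kWh
ceiling fan: 86.4 W × 3.7 h × 30 d = 9,590 Wh = 9.59 kWh
television: 181.8 W × 10 h × 30 d = 54,540 Wh = 54.54 kWh
Total energy = 103.2 + 162 + 9.59 + 54.54 = 329.3 kWh
Cost = 329.3 kWh × $0.280 = $92.21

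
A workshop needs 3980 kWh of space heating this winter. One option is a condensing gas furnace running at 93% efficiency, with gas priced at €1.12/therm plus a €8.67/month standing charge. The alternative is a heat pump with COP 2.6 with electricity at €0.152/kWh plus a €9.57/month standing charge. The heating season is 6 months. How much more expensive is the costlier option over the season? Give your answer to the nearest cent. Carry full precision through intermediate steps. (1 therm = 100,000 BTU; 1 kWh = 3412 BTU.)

Heat load = 3980 kWh × 3412 = 13,579,760 BTU
Gas: input = 13,579,760 / 0.930 = 14,601,892 BTU = 146 therm → 146 × €1.12 = €163.54; + 6 × €8.67 standing = €215.56
Heat pump: 13,579,760 BTU / 3412 = 3,980 kWh heat; / 2.6 = 1,531 kWh in → × €0.152 = €232.68; + 6 × €9.57 standing = €290.10
Difference = |€215.56 − €290.10| = €74.54

€74.54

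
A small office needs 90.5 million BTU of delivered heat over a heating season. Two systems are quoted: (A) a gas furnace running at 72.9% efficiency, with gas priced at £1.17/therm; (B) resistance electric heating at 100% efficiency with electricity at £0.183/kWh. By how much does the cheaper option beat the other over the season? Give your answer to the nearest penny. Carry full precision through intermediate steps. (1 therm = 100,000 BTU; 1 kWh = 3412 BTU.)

Heat load = 90.5 × 10⁶ BTU = 90,500,000 BTU
Gas: input = 90,500,000 / 0.729 = 124,142,661 BTU = 1,241 therm → 1,241 × £1.17 = £1,452.47
Electric: 90,500,000 BTU / 3412 = 26,520 kWh → × £0.183 = £4,853.90
Difference = |£1,452.47 − £4,853.90| = £3,401.43

£3401.43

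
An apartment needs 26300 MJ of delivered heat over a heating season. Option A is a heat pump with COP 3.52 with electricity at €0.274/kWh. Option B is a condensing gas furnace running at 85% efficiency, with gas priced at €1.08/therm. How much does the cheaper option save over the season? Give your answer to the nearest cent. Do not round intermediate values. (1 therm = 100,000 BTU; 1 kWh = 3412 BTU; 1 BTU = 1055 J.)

€251.98

Heat load = 26300 MJ = 26,300,000,000 J / 1055 = 24,928,910 BTU
Gas: input = 24,928,910 / 0.85 = 29,328,129 BTU = 293.3 therm → 293.3 × €1.08 = €316.74
Heat pump: 24,928,910 BTU / 3412 = 7,306 kWh heat; / 3.52 = 2,076 kWh in → × €0.274 = €568.72
Difference = |€316.74 − €568.72| = €251.98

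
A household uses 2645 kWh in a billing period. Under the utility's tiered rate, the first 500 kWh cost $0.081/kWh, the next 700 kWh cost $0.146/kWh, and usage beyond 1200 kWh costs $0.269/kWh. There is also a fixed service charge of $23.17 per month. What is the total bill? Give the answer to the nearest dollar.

First 500 kWh × $0.081 = $40.50
Next 700 kWh × $0.146 = $102.20
Remaining 1445 kWh × $0.269 = $388.71
Energy charge = $531.40; + service $23.17 = $554.57 ≈ $555

$555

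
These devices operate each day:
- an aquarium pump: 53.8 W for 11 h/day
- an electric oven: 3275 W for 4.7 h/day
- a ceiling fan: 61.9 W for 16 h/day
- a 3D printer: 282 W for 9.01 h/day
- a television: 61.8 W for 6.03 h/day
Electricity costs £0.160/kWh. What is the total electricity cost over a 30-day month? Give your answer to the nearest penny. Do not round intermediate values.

aquarium pump: 53.8 W × 11 h × 30 d = 17,754 Wh = 17.75 kWh
electric oven: 3275 W × 4.7 h × 30 d = 461,775 Wh = 461.8 kWh
ceiling fan: 61.9 W × 16 h × 30 d = 29,712 Wh = 29.71 kWh
3D printer: 282 W × 9.01 h × 30 d = 76,225 Wh = 76.22 kWh
television: 61.8 W × 6.03 h × 30 d = 11,180 Wh = 11.18 kWh
Total energy = 17.75 + 461.8 + 29.71 + 76.22 + 11.18 = 596.6 kWh
Cost = 596.6 kWh × £0.160 = £95.46

£95.46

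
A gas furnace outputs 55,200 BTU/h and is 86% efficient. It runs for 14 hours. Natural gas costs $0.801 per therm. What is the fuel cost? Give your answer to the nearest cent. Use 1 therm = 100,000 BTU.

$7.20

Heat delivered = 55,200 BTU/h × 14 h = 772,800 BTU
Gas input = 772,800 / 0.86 = 898,605 BTU
= 898,605 / 100,000 = 8.986 therm
Cost = 8.986 × $0.801/therm = $7.20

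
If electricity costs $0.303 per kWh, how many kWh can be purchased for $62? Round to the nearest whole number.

$62 / $0.303 per kWh = 204.6 kWh

205 kWh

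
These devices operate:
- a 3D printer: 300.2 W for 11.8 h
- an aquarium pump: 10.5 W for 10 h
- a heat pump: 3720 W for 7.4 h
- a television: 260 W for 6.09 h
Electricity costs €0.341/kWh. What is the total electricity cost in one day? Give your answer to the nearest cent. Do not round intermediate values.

3D printer: 300.2 W × 11.8 h = 3,542 Wh = 3.542 kWh
aquarium pump: 10.5 W × 10 h = 105 Wh = 0.105 kWh
heat pump: 3720 W × 7.4 h = 27,528 Wh = 27.53 kWh
television: 260 W × 6.09 h = 1,583 Wh = 1.583 kWh
Total energy = 3.542 + 0.105 + 27.53 + 1.583 = 32.76 kWh
Cost = 32.76 kWh × €0.341 = €11.17

€11.17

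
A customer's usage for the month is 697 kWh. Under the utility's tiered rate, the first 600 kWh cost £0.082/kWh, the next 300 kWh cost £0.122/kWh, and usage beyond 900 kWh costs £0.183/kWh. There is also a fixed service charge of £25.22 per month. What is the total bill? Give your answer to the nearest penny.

First 600 kWh × £0.082 = £49.20
Next 97 kWh × £0.122 = £11.83
Remaining tier: 0 kWh (not reached)
Energy charge = £61.03; + service £25.22 = £86.25

£86.25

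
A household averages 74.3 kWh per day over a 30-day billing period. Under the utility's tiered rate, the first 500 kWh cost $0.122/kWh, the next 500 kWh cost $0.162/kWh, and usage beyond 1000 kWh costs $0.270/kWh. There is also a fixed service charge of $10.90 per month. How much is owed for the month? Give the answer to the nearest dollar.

Usage = 74.3 kWh/day × 30 days = 2229 kWh
First 500 kWh × $0.122 = $61.00
Next 500 kWh × $0.162 = $81.00
Remaining 1229 kWh × $0.270 = $331.83
Energy charge = $473.83; + service $10.90 = $484.73 ≈ $485

$485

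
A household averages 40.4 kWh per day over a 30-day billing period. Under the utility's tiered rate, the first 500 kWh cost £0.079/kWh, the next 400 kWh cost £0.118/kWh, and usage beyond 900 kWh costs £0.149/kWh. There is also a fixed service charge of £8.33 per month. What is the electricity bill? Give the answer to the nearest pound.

£142

Usage = 40.4 kWh/day × 30 days = 1212 kWh
First 500 kWh × £0.079 = £39.50
Next 400 kWh × £0.118 = £47.20
Remaining 312 kWh × £0.149 = £46.49
Energy charge = £133.19; + service £8.33 = £141.52 ≈ £142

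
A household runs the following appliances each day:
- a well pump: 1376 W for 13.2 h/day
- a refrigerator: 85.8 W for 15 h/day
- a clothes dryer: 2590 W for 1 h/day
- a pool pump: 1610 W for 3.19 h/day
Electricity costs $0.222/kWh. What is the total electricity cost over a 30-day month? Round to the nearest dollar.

$181

well pump: 1376 W × 13.2 h × 30 d = 544,896 Wh = 544.9 kWh
refrigerator: 85.8 W × 15 h × 30 d = 38,610 Wh = 38.61 kWh
clothes dryer: 2590 W × 1 h × 30 d = 77,700 Wh = 77.7 kWh
pool pump: 1610 W × 3.19 h × 30 d = 154,077 Wh = 154.1 kWh
Total energy = 544.9 + 38.61 + 77.7 + 154.1 = 815.3 kWh
Cost = 815.3 kWh × $0.222 = $180.99 ≈ $181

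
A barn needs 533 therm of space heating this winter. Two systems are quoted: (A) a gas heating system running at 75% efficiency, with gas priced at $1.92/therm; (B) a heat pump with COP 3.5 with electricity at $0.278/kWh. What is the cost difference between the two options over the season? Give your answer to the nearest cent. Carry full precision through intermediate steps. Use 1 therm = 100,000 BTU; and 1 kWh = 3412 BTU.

Heat load = 533 therm × 100,000 = 53,300,000 BTU
Gas: input = 53,300,000 / 0.75 = 71,066,667 BTU = 710.7 therm → 710.7 × $1.92 = $1,364.48
Heat pump: 53,300,000 BTU / 3412 = 15,620 kWh heat; / 3.5 = 4,463 kWh in → × $0.278 = $1,240.78
Difference = |$1,364.48 − $1,240.78| = $123.70

$123.70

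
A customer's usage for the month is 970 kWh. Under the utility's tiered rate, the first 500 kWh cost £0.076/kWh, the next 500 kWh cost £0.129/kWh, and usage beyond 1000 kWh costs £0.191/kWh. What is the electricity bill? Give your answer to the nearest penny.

£98.63

First 500 kWh × £0.076 = £38.00
Next 470 kWh × £0.129 = £60.63
Remaining tier: 0 kWh (not reached)
Total = £98.63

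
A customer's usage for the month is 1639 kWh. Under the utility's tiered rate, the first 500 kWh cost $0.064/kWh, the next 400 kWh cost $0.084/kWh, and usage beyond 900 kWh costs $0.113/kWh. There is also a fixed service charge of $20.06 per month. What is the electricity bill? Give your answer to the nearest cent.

$169.17

First 500 kWh × $0.064 = $32.00
Next 400 kWh × $0.084 = $33.60
Remaining 739 kWh × $0.113 = $83.51
Energy charge = $149.11; + service $20.06 = $169.17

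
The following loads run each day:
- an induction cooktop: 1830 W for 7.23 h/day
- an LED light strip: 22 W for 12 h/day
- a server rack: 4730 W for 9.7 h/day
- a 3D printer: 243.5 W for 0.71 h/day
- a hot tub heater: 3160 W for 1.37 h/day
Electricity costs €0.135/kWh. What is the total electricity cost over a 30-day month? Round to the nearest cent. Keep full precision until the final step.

induction cooktop: 1830 W × 7.23 h × 30 d = 396,927 Wh = 396.9 kWh
LED light strip: 22 W × 12 h × 30 d = 7,920 Wh = 7.92 kWh
server rack: 4730 W × 9.7 h × 30 d = 1,376,430 Wh = 1,376 kWh
3D printer: 243.5 W × 0.71 h × 30 d = 5,187 Wh = 5.187 kWh
hot tub heater: 3160 W × 1.37 h × 30 d = 129,876 Wh = 129.9 kWh
Total energy = 396.9 + 7.92 + 1,376 + 5.187 + 129.9 = 1,916 kWh
Cost = 1,916 kWh × €0.135 = €258.71

€258.71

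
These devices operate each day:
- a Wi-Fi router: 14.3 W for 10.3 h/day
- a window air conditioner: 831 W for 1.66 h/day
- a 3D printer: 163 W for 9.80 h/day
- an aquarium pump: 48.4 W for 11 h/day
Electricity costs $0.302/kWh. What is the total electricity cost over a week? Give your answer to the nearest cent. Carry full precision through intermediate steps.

$7.73

Wi-Fi router: 14.3 W × 10.3 h × 7 d = 1,031 Wh = 1.031 kWh
window air conditioner: 831 W × 1.66 h × 7 d = 9,656 Wh = 9.656 kWh
3D printer: 163 W × 9.80 h × 7 d = 11,182 Wh = 11.18 kWh
aquarium pump: 48.4 W × 11 h × 7 d = 3,727 Wh = 3.727 kWh
Total energy = 1.031 + 9.656 + 11.18 + 3.727 = 25.6 kWh
Cost = 25.6 kWh × $0.302 = $7.73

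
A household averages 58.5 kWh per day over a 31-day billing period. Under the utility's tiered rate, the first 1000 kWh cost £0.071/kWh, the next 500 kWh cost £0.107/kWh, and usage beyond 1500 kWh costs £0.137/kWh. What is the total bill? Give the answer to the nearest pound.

£167

Usage = 58.5 kWh/day × 31 days = 1813.5 kWh
First 1000 kWh × £0.071 = £71.00
Next 500 kWh × £0.107 = £53.50
Remaining 313.5 kWh × £0.137 = £42.95
Total = £167.45 ≈ £167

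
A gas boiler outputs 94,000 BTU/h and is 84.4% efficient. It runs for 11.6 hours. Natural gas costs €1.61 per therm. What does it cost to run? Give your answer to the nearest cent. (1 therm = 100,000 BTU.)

€20.80

Heat delivered = 94,000 BTU/h × 11.6 h = 1,090,400 BTU
Gas input = 1,090,400 / 0.844 = 1,291,943 BTU
= 1,291,943 / 100,000 = 12.92 therm
Cost = 12.92 × €1.61/therm = €20.80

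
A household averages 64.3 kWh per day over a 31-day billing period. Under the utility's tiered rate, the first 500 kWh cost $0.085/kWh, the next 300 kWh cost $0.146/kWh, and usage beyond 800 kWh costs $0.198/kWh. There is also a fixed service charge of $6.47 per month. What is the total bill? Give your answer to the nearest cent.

$329.04

Usage = 64.3 kWh/day × 31 days = 1993.3 kWh
First 500 kWh × $0.085 = $42.50
Next 300 kWh × $0.146 = $43.80
Remaining 1193.3 kWh × $0.198 = $236.27
Energy charge = $322.57; + service $6.47 = $329.04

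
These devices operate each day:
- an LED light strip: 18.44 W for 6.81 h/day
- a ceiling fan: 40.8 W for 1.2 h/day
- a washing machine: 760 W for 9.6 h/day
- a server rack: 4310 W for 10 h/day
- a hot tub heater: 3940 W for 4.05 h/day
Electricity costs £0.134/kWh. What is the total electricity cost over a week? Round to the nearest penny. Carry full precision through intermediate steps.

£62.40

LED light strip: 18.44 W × 6.81 h × 7 d = 879 Wh = 0.879 kWh
ceiling fan: 40.8 W × 1.2 h × 7 d = 343 Wh = 0.3427 kWh
washing machine: 760 W × 9.6 h × 7 d = 51,072 Wh = 51.07 kWh
server rack: 4310 W × 10 h × 7 d = 301,700 Wh = 301.7 kWh
hot tub heater: 3940 W × 4.05 h × 7 d = 111,699 Wh = 111.7 kWh
Total energy = 0.879 + 0.3427 + 51.07 + 301.7 + 111.7 = 465.7 kWh
Cost = 465.7 kWh × £0.134 = £62.40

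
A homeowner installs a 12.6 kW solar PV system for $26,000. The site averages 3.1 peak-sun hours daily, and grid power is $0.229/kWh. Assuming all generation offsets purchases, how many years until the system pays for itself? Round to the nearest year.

8 years

Daily generation = 12.6 kW × 3.1 h = 39.06 kWh
Annual generation = 39.06 × 365 = 14257 kWh
Annual savings = 14257 × $0.229 = $3,264.83
Payback = $26,000 / $3,264.83 = 7.96 years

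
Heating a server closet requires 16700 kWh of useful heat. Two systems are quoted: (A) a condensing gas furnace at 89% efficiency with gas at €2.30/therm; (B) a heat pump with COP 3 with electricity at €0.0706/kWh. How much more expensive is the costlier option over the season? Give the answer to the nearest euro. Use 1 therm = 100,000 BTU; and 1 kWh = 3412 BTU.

Heat load = 16700 kWh × 3412 = 56,980,400 BTU
Gas: input = 56,980,400 / 0.89 = 64,022,921 BTU = 640.2 therm → 640.2 × €2.30 = €1,472.53
Heat pump: 56,980,400 BTU / 3412 = 16,700 kWh heat; / 3 = 5,567 kWh in → × €0.0706 = €393.01
Difference = |€1,472.53 − €393.01| = €1,079.52 ≈ €1080

€1080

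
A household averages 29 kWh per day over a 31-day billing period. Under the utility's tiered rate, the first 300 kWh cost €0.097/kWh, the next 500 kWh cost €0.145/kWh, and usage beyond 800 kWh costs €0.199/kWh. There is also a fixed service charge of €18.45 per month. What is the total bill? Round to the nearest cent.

€139.75

Usage = 29 kWh/day × 31 days = 899 kWh
First 300 kWh × €0.097 = €29.10
Next 500 kWh × €0.145 = €72.50
Remaining 99 kWh × €0.199 = €19.70
Energy charge = €121.30; + service €18.45 = €139.75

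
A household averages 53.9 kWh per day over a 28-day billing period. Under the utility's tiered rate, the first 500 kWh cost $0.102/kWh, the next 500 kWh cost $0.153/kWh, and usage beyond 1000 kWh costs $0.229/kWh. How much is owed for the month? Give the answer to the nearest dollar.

$244

Usage = 53.9 kWh/day × 28 days = 1509.2 kWh
First 500 kWh × $0.102 = $51.00
Next 500 kWh × $0.153 = $76.50
Remaining 509.2 kWh × $0.229 = $116.61
Total = $244.11 ≈ $244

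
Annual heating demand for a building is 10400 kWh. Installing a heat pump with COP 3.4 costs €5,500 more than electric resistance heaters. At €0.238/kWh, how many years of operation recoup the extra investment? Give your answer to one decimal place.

3.1 years

Resistance: 10400 kWh × €0.238 = €2,475.20/yr
Heat pump: 10400 / 3.4 = 3059 kWh in → × €0.238 = €728.00/yr
Annual savings = €1,747.20
Payback = €5,500 / €1,747.20 = 3.15 years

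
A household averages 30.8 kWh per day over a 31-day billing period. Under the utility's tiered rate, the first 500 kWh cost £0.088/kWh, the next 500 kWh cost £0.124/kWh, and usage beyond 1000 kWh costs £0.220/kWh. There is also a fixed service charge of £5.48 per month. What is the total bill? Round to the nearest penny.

£105.88

Usage = 30.8 kWh/day × 31 days = 954.8 kWh
First 500 kWh × £0.088 = £44.00
Next 454.8 kWh × £0.124 = £56.40
Remaining tier: 0 kWh (not reached)
Energy charge = £100.40; + service £5.48 = £105.88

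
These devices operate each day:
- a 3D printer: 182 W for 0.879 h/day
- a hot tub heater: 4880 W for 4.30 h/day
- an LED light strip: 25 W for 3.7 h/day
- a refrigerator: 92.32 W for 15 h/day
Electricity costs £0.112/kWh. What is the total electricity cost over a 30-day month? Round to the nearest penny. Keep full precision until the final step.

£76.01

3D printer: 182 W × 0.879 h × 30 d = 4,799 Wh = 4.799 kWh
hot tub heater: 4880 W × 4.30 h × 30 d = 629,520 Wh = 629.5 kWh
LED light strip: 25 W × 3.7 h × 30 d = 2,775 Wh = 2.775 kWh
refrigerator: 92.32 W × 15 h × 30 d = 41,544 Wh = 41.54 kWh
Total energy = 4.799 + 629.5 + 2.775 + 41.54 = 678.6 kWh
Cost = 678.6 kWh × £0.112 = £76.01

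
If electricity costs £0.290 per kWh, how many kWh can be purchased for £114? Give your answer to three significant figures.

393 kWh

£114 / £0.290 per kWh = 393.1 kWh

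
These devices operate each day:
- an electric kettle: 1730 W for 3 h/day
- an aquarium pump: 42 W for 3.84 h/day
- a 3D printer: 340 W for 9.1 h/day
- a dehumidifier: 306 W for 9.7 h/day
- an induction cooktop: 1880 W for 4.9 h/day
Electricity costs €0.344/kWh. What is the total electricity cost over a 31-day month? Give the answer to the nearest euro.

€220

electric kettle: 1730 W × 3 h × 31 d = 160,890 Wh = 160.9 kWh
aquarium pump: 42 W × 3.84 h × 31 d = 5,000 Wh = 5 kWh
3D printer: 340 W × 9.1 h × 31 d = 95,914 Wh = 95.91 kWh
dehumidifier: 306 W × 9.7 h × 31 d = 92,014 Wh = 92.01 kWh
induction cooktop: 1880 W × 4.9 h × 31 d = 285,572 Wh = 285.6 kWh
Total energy = 160.9 + 5 + 95.91 + 92.01 + 285.6 = 639.4 kWh
Cost = 639.4 kWh × €0.344 = €219.95 ≈ €220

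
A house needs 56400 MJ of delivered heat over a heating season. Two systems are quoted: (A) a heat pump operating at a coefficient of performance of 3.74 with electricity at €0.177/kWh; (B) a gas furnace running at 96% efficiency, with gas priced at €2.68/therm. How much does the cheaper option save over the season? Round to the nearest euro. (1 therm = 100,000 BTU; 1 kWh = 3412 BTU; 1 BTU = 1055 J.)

Heat load = 56400 MJ = 56,400,000,000 J / 1055 = 53,459,716 BTU
Gas: input = 53,459,716 / 0.96 = 55,687,204 BTU = 556.9 therm → 556.9 × €2.68 = €1,492.42
Heat pump: 53,459,716 BTU / 3412 = 15,670 kWh heat; / 3.74 = 4,189 kWh in → × €0.177 = €741.51
Difference = |€1,492.42 − €741.51| = €750.90 ≈ €751

€751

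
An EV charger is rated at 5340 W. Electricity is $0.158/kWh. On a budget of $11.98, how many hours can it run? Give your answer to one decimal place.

14.2 h

Energy budget = $11.98 / $0.158 per kWh = 75.82 kWh = 75,823 Wh
Runtime = 75,823 Wh / 5340 W = 14.2 h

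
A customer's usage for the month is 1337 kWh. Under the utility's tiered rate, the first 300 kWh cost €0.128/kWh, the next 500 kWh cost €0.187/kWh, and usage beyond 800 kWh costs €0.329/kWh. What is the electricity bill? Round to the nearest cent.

€308.57

First 300 kWh × €0.128 = €38.40
Next 500 kWh × €0.187 = €93.50
Remaining 537 kWh × €0.329 = €176.67
Total = €308.57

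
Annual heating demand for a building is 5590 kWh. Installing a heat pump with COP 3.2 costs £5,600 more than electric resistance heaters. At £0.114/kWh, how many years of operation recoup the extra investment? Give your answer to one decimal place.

Resistance: 5590 kWh × £0.114 = £637.26/yr
Heat pump: 5590 / 3.2 = 1747 kWh in → × £0.114 = £199.14/yr
Annual savings = £438.12
Payback = £5,600 / £438.12 = 12.8 years

12.8 years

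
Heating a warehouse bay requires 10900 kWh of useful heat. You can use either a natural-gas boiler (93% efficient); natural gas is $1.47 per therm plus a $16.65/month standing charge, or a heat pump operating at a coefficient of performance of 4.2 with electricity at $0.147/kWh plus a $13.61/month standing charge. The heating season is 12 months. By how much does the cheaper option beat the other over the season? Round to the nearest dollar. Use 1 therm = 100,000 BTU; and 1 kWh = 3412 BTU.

Heat load = 10900 kWh × 3412 = 37,190,800 BTU
Gas: input = 37,190,800 / 0.930 = 39,990,108 BTU = 399.9 therm → 399.9 × $1.47 = $587.85; + 12 × $16.65 standing = $787.65
Heat pump: 37,190,800 BTU / 3412 = 10,900 kWh heat; / 4.2 = 2,595 kWh in → × $0.147 = $381.50; + 12 × $13.61 standing = $544.82
Difference = |$787.65 − $544.82| = $242.83 ≈ $243

$243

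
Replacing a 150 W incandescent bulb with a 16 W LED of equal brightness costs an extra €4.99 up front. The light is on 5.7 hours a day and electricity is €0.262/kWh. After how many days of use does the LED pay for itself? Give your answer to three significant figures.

24.9 days

Power saved = 150 − 16 = 134 W
Daily energy saved = 134 W × 5.7 h = 763.8 Wh = 0.7638 kWh
Daily savings = 0.7638 × €0.262 = €0.2001
Payback = €4.99 / €0.2001 per day = 24.94 days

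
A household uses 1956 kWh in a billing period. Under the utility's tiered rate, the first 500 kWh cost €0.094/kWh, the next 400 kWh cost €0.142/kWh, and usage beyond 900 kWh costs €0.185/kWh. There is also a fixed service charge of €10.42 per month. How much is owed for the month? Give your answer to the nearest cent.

€309.58

First 500 kWh × €0.094 = €47.00
Next 400 kWh × €0.142 = €56.80
Remaining 1056 kWh × €0.185 = €195.36
Energy charge = €299.16; + service €10.42 = €309.58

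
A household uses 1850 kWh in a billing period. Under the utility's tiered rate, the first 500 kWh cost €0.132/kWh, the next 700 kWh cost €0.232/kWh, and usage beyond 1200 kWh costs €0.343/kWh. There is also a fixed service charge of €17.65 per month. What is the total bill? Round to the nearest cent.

First 500 kWh × €0.132 = €66.00
Next 700 kWh × €0.232 = €162.40
Remaining 650 kWh × €0.343 = €222.95
Energy charge = €451.35; + service €17.65 = €469.00

€469.00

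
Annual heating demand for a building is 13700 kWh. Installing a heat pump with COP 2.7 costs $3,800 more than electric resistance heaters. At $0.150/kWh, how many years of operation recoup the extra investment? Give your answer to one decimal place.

2.9 years

Resistance: 13700 kWh × $0.150 = $2,055.00/yr
Heat pump: 13700 / 2.7 = 5074 kWh in → × $0.150 = $761.11/yr
Annual savings = $1,293.89
Payback = $3,800 / $1,293.89 = 2.94 years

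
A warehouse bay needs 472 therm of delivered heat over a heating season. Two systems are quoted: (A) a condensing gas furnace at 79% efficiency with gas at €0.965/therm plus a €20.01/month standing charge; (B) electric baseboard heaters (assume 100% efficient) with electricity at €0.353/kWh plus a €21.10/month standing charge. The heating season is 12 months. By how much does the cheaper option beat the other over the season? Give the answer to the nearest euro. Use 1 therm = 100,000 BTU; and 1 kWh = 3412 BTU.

€4320

Heat load = 472 therm × 100,000 = 47,200,000 BTU
Gas: input = 47,200,000 / 0.79 = 59,746,835 BTU = 597.5 therm → 597.5 × €0.965 = €576.56; + 12 × €20.01 standing = €816.68
Electric: 47,200,000 BTU / 3412 = 13,830 kWh → × €0.353 = €4,883.24; + 12 × €21.10 standing = €5,136.44
Difference = |€816.68 − €5,136.44| = €4,319.76 ≈ €4320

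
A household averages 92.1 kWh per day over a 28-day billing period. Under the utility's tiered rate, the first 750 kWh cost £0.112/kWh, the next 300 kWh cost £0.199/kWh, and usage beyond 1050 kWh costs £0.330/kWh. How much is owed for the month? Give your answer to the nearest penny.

£648.20

Usage = 92.1 kWh/day × 28 days = 2578.8 kWh
First 750 kWh × £0.112 = £84.00
Next 300 kWh × £0.199 = £59.70
Remaining 1528.8 kWh × £0.330 = £504.50
Total = £648.20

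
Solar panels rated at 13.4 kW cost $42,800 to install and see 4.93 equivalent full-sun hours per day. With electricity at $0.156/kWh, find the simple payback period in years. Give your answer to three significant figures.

11.4 years

Daily generation = 13.4 kW × 4.93 h = 66.06 kWh
Annual generation = 66.06 × 365 = 24113 kWh
Annual savings = 24113 × $0.156 = $3,761.57
Payback = $42,800 / $3,761.57 = 11.4 years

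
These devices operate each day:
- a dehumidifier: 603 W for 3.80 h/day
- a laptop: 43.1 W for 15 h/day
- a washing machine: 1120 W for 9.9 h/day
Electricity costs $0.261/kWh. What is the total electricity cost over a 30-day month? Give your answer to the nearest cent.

$109.82

dehumidifier: 603 W × 3.80 h × 30 d = 68,742 Wh = 68.74 kWh
laptop: 43.1 W × 15 h × 30 d = 19,395 Wh = 19.39 kWh
washing machine: 1120 W × 9.9 h × 30 d = 332,640 Wh = 332.6 kWh
Total energy = 68.74 + 19.39 + 332.6 = 420.8 kWh
Cost = 420.8 kWh × $0.261 = $109.82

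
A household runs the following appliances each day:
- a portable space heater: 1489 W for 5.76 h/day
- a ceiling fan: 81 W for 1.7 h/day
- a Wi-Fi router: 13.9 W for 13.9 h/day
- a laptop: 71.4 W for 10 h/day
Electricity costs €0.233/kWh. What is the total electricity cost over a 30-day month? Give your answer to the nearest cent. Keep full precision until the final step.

€67.25

portable space heater: 1489 W × 5.76 h × 30 d = 257,299 Wh = 257.3 kWh
ceiling fan: 81 W × 1.7 h × 30 d = 4,131 Wh = 4.131 kWh
Wi-Fi router: 13.9 W × 13.9 h × 30 d = 5,796 Wh = 5.796 kWh
laptop: 71.4 W × 10 h × 30 d = 21,420 Wh = 21.42 kWh
Total energy = 257.3 + 4.131 + 5.796 + 21.42 = 288.6 kWh
Cost = 288.6 kWh × €0.233 = €67.25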